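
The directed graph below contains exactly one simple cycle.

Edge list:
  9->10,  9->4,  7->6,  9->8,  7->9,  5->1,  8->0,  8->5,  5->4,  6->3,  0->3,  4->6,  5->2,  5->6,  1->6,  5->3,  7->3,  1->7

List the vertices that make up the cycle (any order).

1, 5, 7, 8, 9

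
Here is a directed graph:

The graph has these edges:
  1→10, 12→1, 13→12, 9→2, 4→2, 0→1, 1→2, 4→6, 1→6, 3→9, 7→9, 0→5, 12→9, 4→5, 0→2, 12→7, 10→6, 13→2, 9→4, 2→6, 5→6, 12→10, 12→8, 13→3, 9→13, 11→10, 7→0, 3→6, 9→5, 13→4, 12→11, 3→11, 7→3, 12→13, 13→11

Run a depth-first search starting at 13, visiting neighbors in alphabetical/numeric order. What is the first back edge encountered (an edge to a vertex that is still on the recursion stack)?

9->13

DFS from 13 (visiting neighbors in alphabetical/numeric order); mark gray on enter, black on exit:
13 gray
  2 gray
    6 gray
    6 black
  2 black
  3 gray
    3→6: 6 black — skip
    9 gray
      9→2: 2 black — skip
      4 gray
        4→2: 2 black — skip
        5 gray
          5→6: 6 black — skip
        5 black
        4→6: 6 black — skip
      4 black
      9→5: 5 black — skip
      9→13: 13 is gray → back edge
First back edge: 9 → 13.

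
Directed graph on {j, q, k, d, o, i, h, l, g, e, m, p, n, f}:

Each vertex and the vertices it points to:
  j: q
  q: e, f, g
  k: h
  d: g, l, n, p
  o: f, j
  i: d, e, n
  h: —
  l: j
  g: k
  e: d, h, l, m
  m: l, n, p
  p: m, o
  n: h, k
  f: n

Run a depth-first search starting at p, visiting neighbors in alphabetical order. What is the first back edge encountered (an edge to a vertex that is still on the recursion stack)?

d→l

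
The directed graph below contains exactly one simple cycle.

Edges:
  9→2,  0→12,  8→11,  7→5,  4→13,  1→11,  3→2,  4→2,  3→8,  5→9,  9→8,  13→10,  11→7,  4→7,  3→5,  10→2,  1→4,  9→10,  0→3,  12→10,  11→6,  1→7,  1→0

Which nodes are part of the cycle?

5, 7, 8, 9, 11

DFS with gray/black marking from 11:
11 gray
  7 gray
    5 gray
      9 gray
        10 gray
          2 gray
          2 black
        10 black
        9→2: 2 black — skip
        8 gray
          8→11: 11 is gray → back edge
Back edge closes the cycle 11 → 7 → 5 → 9 → 8 → 11; its vertices are {5, 7, 8, 9, 11}.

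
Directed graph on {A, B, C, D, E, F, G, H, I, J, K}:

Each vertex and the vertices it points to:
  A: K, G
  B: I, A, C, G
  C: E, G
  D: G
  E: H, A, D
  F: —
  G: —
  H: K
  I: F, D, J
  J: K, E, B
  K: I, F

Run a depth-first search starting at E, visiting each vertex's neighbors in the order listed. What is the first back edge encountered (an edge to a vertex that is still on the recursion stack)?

J→K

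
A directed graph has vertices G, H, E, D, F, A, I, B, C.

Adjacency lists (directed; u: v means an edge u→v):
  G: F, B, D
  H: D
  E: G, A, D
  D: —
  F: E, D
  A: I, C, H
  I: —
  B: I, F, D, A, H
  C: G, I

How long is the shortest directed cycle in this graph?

3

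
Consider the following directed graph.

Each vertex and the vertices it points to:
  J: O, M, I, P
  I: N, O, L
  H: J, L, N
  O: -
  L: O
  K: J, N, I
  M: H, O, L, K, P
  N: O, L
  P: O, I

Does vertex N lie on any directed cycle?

No

N lies on a cycle iff there is a path from N back to itself.
Exploring from N, it never reaches itself; equivalently, its strongly connected component is a singleton.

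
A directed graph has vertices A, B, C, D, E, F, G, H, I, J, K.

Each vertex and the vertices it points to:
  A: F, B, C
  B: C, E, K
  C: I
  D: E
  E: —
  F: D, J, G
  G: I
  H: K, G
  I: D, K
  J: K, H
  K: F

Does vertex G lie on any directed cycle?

G is on a cycle iff G can reach itself via ≥1 edge.
G → I → K → F → G — yes.

Yes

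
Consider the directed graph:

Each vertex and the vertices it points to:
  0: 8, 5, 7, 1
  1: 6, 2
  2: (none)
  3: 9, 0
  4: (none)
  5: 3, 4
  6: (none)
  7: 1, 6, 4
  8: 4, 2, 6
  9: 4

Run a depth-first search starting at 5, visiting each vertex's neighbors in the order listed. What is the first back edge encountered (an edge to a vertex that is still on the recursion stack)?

DFS from 5 (visiting each vertex's neighbors in the order listed); mark gray on enter, black on exit:
5 gray
  3 gray
    9 gray
      4 gray
      4 black
    9 black
    0 gray
      8 gray
        8→4: 4 black — skip
        2 gray
        2 black
        6 gray
        6 black
      8 black
      0→5: 5 is gray → back edge
First back edge: 0 → 5.

0->5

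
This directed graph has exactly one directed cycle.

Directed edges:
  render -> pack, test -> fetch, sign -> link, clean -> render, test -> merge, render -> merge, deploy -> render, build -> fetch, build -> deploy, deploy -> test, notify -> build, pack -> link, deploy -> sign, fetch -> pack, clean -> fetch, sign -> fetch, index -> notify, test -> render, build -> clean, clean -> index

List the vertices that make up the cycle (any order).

build, clean, index, notify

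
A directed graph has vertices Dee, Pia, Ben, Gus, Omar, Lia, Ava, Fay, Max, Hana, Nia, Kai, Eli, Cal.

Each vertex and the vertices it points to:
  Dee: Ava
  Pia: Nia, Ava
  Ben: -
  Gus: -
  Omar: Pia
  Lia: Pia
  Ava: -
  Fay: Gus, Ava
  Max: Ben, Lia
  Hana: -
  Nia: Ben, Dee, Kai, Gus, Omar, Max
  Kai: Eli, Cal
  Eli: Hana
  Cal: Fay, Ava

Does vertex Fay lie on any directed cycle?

No

Fay lies on a cycle iff there is a path from Fay back to itself.
Exploring from Fay, it never reaches itself; equivalently, its strongly connected component is a singleton.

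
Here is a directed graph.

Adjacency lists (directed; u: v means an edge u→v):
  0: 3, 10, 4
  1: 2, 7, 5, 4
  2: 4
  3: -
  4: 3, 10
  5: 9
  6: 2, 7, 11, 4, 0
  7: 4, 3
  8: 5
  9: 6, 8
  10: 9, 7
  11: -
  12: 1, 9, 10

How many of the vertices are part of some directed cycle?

9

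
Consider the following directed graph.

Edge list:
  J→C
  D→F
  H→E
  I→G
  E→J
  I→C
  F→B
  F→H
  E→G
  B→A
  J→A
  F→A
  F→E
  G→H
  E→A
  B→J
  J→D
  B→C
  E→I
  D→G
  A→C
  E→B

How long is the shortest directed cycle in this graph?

3

For each vertex v, BFS finds the shortest path from v back to v.
The shortest such closed walk is E → G → H → E, length 3.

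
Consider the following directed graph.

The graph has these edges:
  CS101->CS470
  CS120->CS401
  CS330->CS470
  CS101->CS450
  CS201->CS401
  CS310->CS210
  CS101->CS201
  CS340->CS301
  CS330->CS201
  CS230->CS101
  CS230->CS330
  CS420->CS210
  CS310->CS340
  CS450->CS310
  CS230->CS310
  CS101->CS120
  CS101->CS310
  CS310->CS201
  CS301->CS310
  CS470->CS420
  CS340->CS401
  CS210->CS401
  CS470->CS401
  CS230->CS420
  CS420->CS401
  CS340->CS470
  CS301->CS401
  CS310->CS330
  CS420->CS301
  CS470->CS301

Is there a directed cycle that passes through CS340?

Yes

CS340 is on a cycle iff CS340 can reach itself via ≥1 edge.
CS340 → CS301 → CS310 → CS340 — yes.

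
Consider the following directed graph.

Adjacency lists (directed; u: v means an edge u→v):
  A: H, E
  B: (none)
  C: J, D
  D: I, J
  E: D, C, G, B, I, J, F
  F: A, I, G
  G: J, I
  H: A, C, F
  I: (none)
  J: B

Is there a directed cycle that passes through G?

No

G lies on a cycle iff there is a path from G back to itself.
Exploring from G, it never reaches itself; equivalently, its strongly connected component is a singleton.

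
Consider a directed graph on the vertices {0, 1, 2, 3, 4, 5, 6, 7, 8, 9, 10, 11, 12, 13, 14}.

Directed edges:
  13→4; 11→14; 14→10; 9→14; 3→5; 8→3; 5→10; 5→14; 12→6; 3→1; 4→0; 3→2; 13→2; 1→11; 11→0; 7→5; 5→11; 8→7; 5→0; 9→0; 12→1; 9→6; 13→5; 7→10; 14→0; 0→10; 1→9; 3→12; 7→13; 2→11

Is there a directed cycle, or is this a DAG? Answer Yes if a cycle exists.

No

DFS with white/gray/black marking, starting from 5:
5 gray
  14 gray
    0 gray
      10 gray
      10 black
    0 black
    14→10: 10 black — skip
  14 black
  11 gray
    11→0: 0 black — skip
    11→14: 14 black — skip
  11 black
  5→10: 10 black — skip
  5→0: 0 black — skip
5 black
1 gray
  1→11: 11 black — skip
  9 gray
    6 gray
    6 black
    9→0: 0 black — skip
    9→14: 14 black — skip
  9 black
1 black
2 gray
  2→11: 11 black — skip
2 black
3 gray
  3→1: 1 black — skip
  12 gray
    12→6: 6 black — skip
    12→1: 1 black — skip
  12 black
  3→5: 5 black — skip
  3→2: 2 black — skip
3 black
4 gray
  4→0: 0 black — skip
4 black
7 gray
  7→10: 10 black — skip
  13 gray
    13→5: 5 black — skip
    13→4: 4 black — skip
    13→2: 2 black — skip
  13 black
  7→5: 5 black — skip
7 black
8 gray
  8→7: 7 black — skip
  8→3: 3 black — skip
8 black
Every edge goes to a white or black vertex — no back edge, so the graph is acyclic.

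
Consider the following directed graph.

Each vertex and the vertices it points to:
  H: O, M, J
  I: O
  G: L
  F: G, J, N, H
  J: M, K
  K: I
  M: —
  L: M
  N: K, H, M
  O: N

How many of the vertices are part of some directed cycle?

A vertex is on a directed cycle iff it belongs to a strongly connected component of size ≥ 2 (or has a self-loop).
The vertices on cycles are {H, I, J, K, N, O} — 6 in total.

6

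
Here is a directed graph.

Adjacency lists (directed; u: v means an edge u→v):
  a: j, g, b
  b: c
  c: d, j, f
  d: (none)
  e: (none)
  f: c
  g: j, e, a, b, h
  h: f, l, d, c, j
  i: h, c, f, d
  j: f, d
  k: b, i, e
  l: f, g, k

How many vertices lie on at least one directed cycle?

9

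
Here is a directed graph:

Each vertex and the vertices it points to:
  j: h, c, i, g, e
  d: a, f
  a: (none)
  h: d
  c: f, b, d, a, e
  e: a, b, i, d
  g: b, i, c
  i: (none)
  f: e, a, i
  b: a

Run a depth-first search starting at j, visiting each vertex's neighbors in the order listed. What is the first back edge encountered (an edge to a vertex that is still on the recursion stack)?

e->d

DFS from j (visiting each vertex's neighbors in the order listed); mark gray on enter, black on exit:
j gray
  h gray
    d gray
      a gray
      a black
      f gray
        e gray
          e→a: a black — skip
          b gray
            b→a: a black — skip
          b black
          i gray
          i black
          e→d: d is gray → back edge
First back edge: e → d.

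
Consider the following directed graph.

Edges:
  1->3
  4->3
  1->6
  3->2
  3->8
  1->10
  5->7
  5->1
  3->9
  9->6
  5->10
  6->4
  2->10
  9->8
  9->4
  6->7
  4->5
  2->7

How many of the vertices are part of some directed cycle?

6

A vertex is on a directed cycle iff it belongs to a strongly connected component of size ≥ 2 (or has a self-loop).
The vertices on cycles are {1, 3, 4, 5, 6, 9} — 6 in total.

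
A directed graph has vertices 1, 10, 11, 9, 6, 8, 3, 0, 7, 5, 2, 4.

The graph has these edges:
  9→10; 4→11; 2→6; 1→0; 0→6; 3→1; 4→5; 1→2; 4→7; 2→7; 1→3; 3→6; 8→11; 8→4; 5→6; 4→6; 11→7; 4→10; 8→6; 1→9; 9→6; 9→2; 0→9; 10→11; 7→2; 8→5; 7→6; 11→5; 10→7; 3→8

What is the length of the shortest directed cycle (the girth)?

2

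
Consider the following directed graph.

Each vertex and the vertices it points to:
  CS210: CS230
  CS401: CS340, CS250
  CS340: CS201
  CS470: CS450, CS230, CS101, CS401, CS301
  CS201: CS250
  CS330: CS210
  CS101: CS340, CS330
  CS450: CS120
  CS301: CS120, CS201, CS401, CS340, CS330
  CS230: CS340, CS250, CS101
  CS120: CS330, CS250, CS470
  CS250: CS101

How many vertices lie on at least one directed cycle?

11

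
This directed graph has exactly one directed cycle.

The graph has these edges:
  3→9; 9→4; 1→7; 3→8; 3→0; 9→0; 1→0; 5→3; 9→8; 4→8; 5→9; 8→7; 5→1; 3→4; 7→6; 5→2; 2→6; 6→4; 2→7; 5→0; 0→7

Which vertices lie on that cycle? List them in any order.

DFS with gray/black marking from 4:
4 gray
  8 gray
    7 gray
      6 gray
        6→4: 4 is gray → back edge
Back edge closes the cycle 4 → 8 → 7 → 6 → 4; its vertices are {4, 6, 7, 8}.

4, 6, 7, 8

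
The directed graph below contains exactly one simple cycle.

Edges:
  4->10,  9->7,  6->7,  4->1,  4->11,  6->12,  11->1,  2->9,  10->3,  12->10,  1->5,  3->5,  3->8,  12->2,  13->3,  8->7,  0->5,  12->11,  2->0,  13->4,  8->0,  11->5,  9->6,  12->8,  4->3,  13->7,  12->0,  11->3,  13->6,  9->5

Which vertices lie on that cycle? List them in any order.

2, 6, 9, 12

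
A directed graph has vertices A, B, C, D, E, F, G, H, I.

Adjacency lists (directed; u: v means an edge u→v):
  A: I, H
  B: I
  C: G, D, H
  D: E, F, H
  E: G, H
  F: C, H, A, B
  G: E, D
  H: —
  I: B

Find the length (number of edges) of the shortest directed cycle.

For each vertex v, BFS finds the shortest path from v back to v.
The shortest such closed walk is B → I → B, length 2.

2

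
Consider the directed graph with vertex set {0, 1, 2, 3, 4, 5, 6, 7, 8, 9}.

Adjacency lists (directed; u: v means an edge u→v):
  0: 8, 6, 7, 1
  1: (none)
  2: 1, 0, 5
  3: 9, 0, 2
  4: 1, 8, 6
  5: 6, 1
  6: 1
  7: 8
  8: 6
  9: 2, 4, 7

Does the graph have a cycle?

DFS with white/gray/black marking, starting from 1:
1 gray
1 black
0 gray
  8 gray
    6 gray
      6→1: 1 black — skip
    6 black
  8 black
  0→6: 6 black — skip
  7 gray
    7→8: 8 black — skip
  7 black
  0→1: 1 black — skip
0 black
2 gray
  2→1: 1 black — skip
  2→0: 0 black — skip
  5 gray
    5→6: 6 black — skip
    5→1: 1 black — skip
  5 black
2 black
3 gray
  9 gray
    9→2: 2 black — skip
    4 gray
      4→1: 1 black — skip
      4→8: 8 black — skip
      4→6: 6 black — skip
    4 black
    9→7: 7 black — skip
  9 black
  3→0: 0 black — skip
  3→2: 2 black — skip
3 black
Every edge goes to a white or black vertex — no back edge, so the graph is acyclic.

No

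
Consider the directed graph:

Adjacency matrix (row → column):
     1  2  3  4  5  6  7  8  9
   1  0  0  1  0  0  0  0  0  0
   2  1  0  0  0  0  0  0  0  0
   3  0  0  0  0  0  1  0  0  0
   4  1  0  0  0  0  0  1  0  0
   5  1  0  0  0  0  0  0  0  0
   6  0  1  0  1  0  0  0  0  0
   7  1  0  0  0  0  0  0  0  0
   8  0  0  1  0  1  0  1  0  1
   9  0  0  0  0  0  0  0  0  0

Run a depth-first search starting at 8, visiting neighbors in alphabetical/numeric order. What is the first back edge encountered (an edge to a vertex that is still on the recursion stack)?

1→3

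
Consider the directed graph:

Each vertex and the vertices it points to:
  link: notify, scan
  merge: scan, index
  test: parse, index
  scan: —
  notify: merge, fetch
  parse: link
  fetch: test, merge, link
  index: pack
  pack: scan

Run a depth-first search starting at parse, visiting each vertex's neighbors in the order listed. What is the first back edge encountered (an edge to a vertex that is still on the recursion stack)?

test->parse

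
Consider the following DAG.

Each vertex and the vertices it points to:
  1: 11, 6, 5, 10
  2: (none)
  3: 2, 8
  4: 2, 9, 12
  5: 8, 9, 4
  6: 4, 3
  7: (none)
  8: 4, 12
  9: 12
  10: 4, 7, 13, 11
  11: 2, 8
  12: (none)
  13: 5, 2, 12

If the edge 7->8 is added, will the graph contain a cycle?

Adding 7→8 creates a cycle iff 8 can already reach 7.
Explore from 8: no path reaches 7. The graph stays acyclic.

No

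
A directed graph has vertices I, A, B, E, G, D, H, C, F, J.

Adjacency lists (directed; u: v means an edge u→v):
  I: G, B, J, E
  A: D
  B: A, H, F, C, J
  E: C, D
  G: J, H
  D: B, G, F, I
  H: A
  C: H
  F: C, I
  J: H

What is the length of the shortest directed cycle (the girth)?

For each vertex v, BFS finds the shortest path from v back to v.
The shortest such closed walk is D → B → A → D, length 3.

3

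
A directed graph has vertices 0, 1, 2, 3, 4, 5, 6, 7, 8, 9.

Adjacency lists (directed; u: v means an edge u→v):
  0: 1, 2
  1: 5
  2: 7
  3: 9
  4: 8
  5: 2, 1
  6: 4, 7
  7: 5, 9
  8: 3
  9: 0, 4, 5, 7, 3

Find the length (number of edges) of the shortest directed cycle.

For each vertex v, BFS finds the shortest path from v back to v.
The shortest such closed walk is 7 → 9 → 7, length 2.

2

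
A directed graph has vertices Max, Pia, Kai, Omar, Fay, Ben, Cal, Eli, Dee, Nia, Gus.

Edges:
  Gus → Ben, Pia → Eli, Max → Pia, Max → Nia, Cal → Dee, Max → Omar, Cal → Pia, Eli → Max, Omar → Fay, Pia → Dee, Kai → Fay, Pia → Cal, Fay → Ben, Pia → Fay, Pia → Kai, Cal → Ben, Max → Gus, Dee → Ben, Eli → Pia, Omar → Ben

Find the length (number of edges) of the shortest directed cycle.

2

For each vertex v, BFS finds the shortest path from v back to v.
The shortest such closed walk is Eli → Pia → Eli, length 2.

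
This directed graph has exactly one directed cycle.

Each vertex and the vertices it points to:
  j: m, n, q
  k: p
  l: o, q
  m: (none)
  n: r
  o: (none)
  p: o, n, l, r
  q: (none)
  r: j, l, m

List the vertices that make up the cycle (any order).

DFS with gray/black marking from r:
r gray
  j gray
    m gray
    m black
    n gray
      n→r: r is gray → back edge
Back edge closes the cycle r → j → n → r; its vertices are {j, n, r}.

j, n, r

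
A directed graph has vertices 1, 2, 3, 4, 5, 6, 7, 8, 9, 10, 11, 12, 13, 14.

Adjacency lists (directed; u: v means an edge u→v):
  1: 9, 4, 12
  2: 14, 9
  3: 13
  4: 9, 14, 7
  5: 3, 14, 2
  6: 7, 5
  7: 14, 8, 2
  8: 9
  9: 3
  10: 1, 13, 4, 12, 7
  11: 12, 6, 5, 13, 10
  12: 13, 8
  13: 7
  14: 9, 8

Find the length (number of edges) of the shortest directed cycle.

For each vertex v, BFS finds the shortest path from v back to v.
The shortest such closed walk is 3 → 13 → 7 → 8 → 9 → 3, length 5.

5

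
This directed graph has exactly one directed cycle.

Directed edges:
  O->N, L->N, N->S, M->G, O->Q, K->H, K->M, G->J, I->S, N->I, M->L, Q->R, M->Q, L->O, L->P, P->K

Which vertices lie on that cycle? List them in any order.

K, L, M, P

DFS with gray/black marking from P:
P gray
  K gray
    M gray
      L gray
        L→P: P is gray → back edge
Back edge closes the cycle P → K → M → L → P; its vertices are {K, L, M, P}.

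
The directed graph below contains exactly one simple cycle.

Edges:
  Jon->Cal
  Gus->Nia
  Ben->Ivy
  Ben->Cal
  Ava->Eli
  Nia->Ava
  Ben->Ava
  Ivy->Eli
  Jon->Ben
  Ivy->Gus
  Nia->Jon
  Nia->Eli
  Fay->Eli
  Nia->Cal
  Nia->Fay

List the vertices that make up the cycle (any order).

Ben, Gus, Ivy, Jon, Nia

DFS with gray/black marking from Ivy:
Ivy gray
  Eli gray
  Eli black
  Gus gray
    Nia gray
      Cal gray
      Cal black
      Nia→Eli: Eli black — skip
      Jon gray
        Jon→Cal: Cal black — skip
        Ben gray
          Ben→Cal: Cal black — skip
          Ben→Ivy: Ivy is gray → back edge
Back edge closes the cycle Ivy → Gus → Nia → Jon → Ben → Ivy; its vertices are {Ben, Gus, Ivy, Jon, Nia}.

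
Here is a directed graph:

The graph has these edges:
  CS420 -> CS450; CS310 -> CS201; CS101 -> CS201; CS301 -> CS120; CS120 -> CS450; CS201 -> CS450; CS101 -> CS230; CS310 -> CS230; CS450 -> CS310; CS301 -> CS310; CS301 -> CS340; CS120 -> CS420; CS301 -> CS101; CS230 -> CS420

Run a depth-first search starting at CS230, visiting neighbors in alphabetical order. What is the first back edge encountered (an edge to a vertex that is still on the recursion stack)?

CS201→CS450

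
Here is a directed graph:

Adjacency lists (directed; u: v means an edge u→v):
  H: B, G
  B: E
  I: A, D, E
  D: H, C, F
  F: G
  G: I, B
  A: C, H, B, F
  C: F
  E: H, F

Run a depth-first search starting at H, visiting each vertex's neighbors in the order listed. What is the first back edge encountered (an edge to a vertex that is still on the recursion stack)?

DFS from H (visiting each vertex's neighbors in the order listed); mark gray on enter, black on exit:
H gray
  B gray
    E gray
      E→H: H is gray → back edge
First back edge: E → H.

E→H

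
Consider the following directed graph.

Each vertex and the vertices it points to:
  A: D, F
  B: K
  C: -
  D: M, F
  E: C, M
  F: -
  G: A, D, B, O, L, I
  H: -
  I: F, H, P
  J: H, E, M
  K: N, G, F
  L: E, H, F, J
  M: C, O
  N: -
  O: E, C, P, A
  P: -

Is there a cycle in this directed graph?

Yes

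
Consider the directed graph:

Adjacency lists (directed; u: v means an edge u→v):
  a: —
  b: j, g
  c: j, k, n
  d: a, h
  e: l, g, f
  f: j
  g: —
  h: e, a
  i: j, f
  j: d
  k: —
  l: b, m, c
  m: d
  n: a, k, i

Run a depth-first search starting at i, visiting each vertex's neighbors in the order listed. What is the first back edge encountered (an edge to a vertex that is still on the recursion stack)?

b->j

DFS from i (visiting each vertex's neighbors in the order listed); mark gray on enter, black on exit:
i gray
  j gray
    d gray
      a gray
      a black
      h gray
        e gray
          l gray
            b gray
              b→j: j is gray → back edge
First back edge: b → j.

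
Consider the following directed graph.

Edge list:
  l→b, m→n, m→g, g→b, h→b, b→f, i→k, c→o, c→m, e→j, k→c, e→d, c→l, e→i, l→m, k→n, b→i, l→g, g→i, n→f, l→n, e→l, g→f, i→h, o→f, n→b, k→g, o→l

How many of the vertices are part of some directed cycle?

10

A vertex is on a directed cycle iff it belongs to a strongly connected component of size ≥ 2 (or has a self-loop).
The vertices on cycles are {b, c, g, h, i, k, l, m, n, o} — 10 in total.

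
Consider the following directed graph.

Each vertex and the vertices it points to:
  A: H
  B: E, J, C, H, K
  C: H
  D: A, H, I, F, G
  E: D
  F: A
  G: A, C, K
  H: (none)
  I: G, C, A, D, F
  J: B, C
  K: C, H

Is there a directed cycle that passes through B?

Yes

B is on a cycle iff B can reach itself via ≥1 edge.
B → J → B — yes.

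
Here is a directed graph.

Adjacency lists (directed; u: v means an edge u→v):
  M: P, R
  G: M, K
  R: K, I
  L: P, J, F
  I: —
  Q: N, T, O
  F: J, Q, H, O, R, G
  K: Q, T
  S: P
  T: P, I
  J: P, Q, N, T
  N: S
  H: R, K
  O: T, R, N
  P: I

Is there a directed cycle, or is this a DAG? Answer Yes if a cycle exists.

Yes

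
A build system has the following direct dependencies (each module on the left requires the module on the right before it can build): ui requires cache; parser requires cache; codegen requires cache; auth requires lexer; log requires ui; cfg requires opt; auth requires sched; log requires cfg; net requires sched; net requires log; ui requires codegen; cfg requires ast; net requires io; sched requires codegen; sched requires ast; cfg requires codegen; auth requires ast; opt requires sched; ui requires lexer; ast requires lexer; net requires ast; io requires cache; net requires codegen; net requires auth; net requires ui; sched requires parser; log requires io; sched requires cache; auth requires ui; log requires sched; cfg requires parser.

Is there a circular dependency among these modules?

DFS with white/gray/black marking, starting from codegen:
codegen gray
  cache gray
  cache black
codegen black
cfg gray
  ast gray
    lexer gray
    lexer black
  ast black
  parser gray
    parser→cache: cache black — skip
  parser black
  cfg→codegen: codegen black — skip
  opt gray
    sched gray
      sched→ast: ast black — skip
      sched→codegen: codegen black — skip
      sched→cache: cache black — skip
      sched→parser: parser black — skip
    sched black
  opt black
cfg black
io gray
  io→cache: cache black — skip
io black
log gray
  log→sched: sched black — skip
  ui gray
    ui→cache: cache black — skip
    ui→codegen: codegen black — skip
    ui→lexer: lexer black — skip
  ui black
  log→cfg: cfg black — skip
  log→io: io black — skip
log black
net gray
  net→ast: ast black — skip
  net→io: io black — skip
  net→log: log black — skip
  net→codegen: codegen black — skip
  auth gray
    auth→ast: ast black — skip
    auth→ui: ui black — skip
    auth→sched: sched black — skip
    auth→lexer: lexer black — skip
  auth black
  net→sched: sched black — skip
  net→ui: ui black — skip
net black
Every edge goes to a white or black vertex — no back edge, so the graph is acyclic.

No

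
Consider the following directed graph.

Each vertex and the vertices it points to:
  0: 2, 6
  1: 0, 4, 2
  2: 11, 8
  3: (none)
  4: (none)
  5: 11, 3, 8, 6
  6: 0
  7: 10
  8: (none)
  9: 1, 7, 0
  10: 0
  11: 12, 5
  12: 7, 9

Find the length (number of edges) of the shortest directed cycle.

2

For each vertex v, BFS finds the shortest path from v back to v.
The shortest such closed walk is 5 → 11 → 5, length 2.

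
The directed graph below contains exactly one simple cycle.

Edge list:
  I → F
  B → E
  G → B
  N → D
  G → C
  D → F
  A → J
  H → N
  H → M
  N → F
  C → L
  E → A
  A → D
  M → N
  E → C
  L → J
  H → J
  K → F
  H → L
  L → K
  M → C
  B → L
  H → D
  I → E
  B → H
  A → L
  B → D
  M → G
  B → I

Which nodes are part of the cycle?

B, G, H, M

DFS with gray/black marking from B:
B gray
  I gray
    E gray
      C gray
        L gray
          J gray
          J black
          K gray
            F gray
            F black
          K black
        L black
      C black
      A gray
        A→L: L black — skip
        D gray
          D→F: F black — skip
        D black
        A→J: J black — skip
      A black
    E black
    I→F: F black — skip
  I black
  B→L: L black — skip
  H gray
    H→D: D black — skip
    H→L: L black — skip
    M gray
      G gray
        G→B: B is gray → back edge
Back edge closes the cycle B → H → M → G → B; its vertices are {B, G, H, M}.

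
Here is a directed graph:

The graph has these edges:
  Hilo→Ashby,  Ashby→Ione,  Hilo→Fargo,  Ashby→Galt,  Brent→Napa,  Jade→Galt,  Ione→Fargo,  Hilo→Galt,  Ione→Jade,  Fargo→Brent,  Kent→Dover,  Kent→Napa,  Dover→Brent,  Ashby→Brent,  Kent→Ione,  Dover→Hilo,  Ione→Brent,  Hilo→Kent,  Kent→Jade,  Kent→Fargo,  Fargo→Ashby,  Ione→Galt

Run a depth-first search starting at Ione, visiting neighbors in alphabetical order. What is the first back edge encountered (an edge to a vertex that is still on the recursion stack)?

DFS from Ione (visiting neighbors in alphabetical order); mark gray on enter, black on exit:
Ione gray
  Brent gray
    Napa gray
    Napa black
  Brent black
  Fargo gray
    Ashby gray
      Ashby→Brent: Brent black — skip
      Galt gray
      Galt black
      Ashby→Ione: Ione is gray → back edge
First back edge: Ashby → Ione.

Ashby→Ione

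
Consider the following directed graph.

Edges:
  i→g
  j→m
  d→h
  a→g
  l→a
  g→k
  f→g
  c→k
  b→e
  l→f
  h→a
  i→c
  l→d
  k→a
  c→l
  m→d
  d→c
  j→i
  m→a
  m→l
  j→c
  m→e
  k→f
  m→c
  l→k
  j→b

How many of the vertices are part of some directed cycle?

A vertex is on a directed cycle iff it belongs to a strongly connected component of size ≥ 2 (or has a self-loop).
The vertices on cycles are {a, c, d, f, g, k, l} — 7 in total.

7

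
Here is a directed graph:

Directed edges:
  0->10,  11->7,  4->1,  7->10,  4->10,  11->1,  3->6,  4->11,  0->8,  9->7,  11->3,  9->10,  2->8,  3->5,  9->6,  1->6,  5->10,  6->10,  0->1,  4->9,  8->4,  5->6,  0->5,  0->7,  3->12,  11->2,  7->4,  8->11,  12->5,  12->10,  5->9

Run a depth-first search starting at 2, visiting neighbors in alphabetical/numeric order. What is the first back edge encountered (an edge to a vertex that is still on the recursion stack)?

DFS from 2 (visiting neighbors in alphabetical/numeric order); mark gray on enter, black on exit:
2 gray
  8 gray
    4 gray
      1 gray
        6 gray
          10 gray
          10 black
        6 black
      1 black
      9 gray
        9→6: 6 black — skip
        7 gray
          7→4: 4 is gray → back edge
First back edge: 7 → 4.

7->4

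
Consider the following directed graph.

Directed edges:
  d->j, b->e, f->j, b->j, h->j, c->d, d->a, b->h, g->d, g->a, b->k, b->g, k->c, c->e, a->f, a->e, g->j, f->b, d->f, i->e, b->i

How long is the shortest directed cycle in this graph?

For each vertex v, BFS finds the shortest path from v back to v.
The shortest such closed walk is b → g → d → f → b, length 4.

4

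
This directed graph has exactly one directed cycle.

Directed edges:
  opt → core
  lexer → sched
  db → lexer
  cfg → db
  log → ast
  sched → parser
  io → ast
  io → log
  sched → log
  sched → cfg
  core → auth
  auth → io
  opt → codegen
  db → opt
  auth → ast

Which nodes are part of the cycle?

DFS with gray/black marking from db:
db gray
  lexer gray
    sched gray
      cfg gray
        cfg→db: db is gray → back edge
Back edge closes the cycle db → lexer → sched → cfg → db; its vertices are {db, cfg, lexer, sched}.

db, cfg, lexer, sched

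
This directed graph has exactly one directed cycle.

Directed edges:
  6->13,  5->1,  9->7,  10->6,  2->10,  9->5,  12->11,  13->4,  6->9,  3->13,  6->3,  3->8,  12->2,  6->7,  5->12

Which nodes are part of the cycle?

2, 5, 6, 9, 10, 12

DFS with gray/black marking from 10:
10 gray
  6 gray
    3 gray
      8 gray
      8 black
      13 gray
        4 gray
        4 black
      13 black
    3 black
    9 gray
      5 gray
        1 gray
        1 black
        12 gray
          2 gray
            2→10: 10 is gray → back edge
Back edge closes the cycle 10 → 6 → 9 → 5 → 12 → 2 → 10; its vertices are {2, 5, 6, 9, 10, 12}.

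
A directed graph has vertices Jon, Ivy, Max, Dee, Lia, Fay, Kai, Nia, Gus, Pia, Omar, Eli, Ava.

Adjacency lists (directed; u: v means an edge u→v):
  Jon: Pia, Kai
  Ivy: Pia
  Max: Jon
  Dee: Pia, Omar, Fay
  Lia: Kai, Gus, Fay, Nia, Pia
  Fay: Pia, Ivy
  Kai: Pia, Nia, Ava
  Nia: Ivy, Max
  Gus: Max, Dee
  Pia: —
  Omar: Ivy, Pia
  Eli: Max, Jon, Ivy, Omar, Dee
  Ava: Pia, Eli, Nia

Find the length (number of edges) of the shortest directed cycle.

4

For each vertex v, BFS finds the shortest path from v back to v.
The shortest such closed walk is Kai → Nia → Max → Jon → Kai, length 4.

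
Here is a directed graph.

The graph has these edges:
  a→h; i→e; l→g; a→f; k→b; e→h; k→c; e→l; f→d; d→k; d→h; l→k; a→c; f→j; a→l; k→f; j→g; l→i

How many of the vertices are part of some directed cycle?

A vertex is on a directed cycle iff it belongs to a strongly connected component of size ≥ 2 (or has a self-loop).
The vertices on cycles are {d, e, f, i, k, l} — 6 in total.

6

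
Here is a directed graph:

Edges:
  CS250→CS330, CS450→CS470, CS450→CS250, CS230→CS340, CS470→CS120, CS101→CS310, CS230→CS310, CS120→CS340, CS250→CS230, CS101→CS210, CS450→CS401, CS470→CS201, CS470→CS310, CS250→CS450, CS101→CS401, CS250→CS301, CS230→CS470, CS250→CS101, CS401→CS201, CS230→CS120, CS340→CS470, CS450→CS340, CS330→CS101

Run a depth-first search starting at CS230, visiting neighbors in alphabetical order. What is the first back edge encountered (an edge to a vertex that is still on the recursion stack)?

CS470->CS120

DFS from CS230 (visiting neighbors in alphabetical order); mark gray on enter, black on exit:
CS230 gray
  CS120 gray
    CS340 gray
      CS470 gray
        CS470→CS120: CS120 is gray → back edge
First back edge: CS470 → CS120.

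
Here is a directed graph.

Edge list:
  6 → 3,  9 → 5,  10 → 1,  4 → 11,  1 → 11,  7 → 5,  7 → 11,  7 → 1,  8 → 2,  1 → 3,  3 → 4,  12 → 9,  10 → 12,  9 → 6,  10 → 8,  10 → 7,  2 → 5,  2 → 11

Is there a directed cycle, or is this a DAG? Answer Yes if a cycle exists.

DFS with white/gray/black marking, starting from 6:
6 gray
  3 gray
    4 gray
      11 gray
      11 black
    4 black
  3 black
6 black
1 gray
  1→3: 3 black — skip
  1→11: 11 black — skip
1 black
2 gray
  2→11: 11 black — skip
  5 gray
  5 black
2 black
7 gray
  7→1: 1 black — skip
  7→5: 5 black — skip
  7→11: 11 black — skip
7 black
8 gray
  8→2: 2 black — skip
8 black
9 gray
  9→6: 6 black — skip
  9→5: 5 black — skip
9 black
10 gray
  10→1: 1 black — skip
  12 gray
    12→9: 9 black — skip
  12 black
  10→8: 8 black — skip
  10→7: 7 black — skip
10 black
Every edge goes to a white or black vertex — no back edge, so the graph is acyclic.

No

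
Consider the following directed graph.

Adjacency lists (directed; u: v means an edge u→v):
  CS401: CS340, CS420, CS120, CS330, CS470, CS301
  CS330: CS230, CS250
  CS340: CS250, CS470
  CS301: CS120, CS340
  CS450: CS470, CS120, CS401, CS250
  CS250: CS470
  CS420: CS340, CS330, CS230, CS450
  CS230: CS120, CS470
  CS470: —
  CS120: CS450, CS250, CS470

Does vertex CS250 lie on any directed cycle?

CS250 lies on a cycle iff there is a path from CS250 back to itself.
Exploring from CS250, it never reaches itself; equivalently, its strongly connected component is a singleton.

No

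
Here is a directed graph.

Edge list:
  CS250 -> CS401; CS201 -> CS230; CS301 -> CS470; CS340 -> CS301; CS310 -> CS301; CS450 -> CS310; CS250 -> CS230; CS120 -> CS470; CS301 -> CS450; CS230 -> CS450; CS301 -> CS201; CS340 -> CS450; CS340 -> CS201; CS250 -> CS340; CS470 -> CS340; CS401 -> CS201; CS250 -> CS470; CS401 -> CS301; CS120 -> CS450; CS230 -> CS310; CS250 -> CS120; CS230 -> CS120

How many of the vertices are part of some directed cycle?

8

A vertex is on a directed cycle iff it belongs to a strongly connected component of size ≥ 2 (or has a self-loop).
The vertices on cycles are {CS120, CS201, CS230, CS301, CS310, CS340, CS450, CS470} — 8 in total.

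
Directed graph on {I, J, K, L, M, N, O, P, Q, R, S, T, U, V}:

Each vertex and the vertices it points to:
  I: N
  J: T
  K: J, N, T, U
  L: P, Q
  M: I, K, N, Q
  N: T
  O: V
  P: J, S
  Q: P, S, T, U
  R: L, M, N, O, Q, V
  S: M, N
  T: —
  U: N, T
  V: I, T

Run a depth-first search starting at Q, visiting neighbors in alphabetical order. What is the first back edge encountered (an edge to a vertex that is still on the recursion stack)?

M->Q

DFS from Q (visiting neighbors in alphabetical order); mark gray on enter, black on exit:
Q gray
  P gray
    J gray
      T gray
      T black
    J black
    S gray
      M gray
        I gray
          N gray
            N→T: T black — skip
          N black
        I black
        K gray
          K→J: J black — skip
          K→N: N black — skip
          K→T: T black — skip
          U gray
            U→N: N black — skip
            U→T: T black — skip
          U black
        K black
        M→N: N black — skip
        M→Q: Q is gray → back edge
First back edge: M → Q.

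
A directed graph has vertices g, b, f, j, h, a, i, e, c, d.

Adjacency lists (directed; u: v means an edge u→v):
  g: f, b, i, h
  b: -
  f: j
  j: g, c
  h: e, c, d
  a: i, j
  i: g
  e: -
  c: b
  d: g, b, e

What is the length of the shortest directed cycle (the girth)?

2

For each vertex v, BFS finds the shortest path from v back to v.
The shortest such closed walk is i → g → i, length 2.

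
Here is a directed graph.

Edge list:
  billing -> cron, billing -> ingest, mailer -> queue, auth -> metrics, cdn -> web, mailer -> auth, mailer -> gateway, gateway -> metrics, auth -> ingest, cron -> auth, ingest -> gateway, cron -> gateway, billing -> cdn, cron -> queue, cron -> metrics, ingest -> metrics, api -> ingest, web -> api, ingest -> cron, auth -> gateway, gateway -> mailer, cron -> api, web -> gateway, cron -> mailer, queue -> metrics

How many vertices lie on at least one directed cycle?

A vertex is on a directed cycle iff it belongs to a strongly connected component of size ≥ 2 (or has a self-loop).
The vertices on cycles are {api, auth, cron, ingest, mailer, gateway} — 6 in total.

6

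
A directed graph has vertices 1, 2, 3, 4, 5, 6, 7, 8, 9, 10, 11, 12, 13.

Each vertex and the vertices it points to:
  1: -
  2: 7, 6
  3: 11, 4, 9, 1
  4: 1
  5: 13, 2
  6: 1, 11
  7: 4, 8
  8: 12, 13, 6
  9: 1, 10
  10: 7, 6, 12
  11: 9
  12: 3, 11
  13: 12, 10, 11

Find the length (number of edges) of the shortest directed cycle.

4

For each vertex v, BFS finds the shortest path from v back to v.
The shortest such closed walk is 13 → 10 → 7 → 8 → 13, length 4.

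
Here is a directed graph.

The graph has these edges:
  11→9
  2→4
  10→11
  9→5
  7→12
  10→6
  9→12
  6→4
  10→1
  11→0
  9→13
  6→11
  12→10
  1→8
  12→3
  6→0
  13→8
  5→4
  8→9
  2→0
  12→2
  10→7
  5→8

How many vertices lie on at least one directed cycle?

10

A vertex is on a directed cycle iff it belongs to a strongly connected component of size ≥ 2 (or has a self-loop).
The vertices on cycles are {1, 5, 6, 7, 8, 9, 10, 11, 12, 13} — 10 in total.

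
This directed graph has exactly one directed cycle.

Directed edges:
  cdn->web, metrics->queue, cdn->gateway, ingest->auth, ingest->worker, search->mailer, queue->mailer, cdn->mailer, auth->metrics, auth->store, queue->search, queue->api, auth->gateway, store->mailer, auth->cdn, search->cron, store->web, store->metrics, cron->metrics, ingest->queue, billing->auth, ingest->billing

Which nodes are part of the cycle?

cron, queue, search, metrics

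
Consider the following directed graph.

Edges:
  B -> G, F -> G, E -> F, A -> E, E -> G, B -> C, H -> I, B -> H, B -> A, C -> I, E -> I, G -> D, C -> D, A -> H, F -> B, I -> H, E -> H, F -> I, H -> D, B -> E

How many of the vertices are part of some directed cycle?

A vertex is on a directed cycle iff it belongs to a strongly connected component of size ≥ 2 (or has a self-loop).
The vertices on cycles are {A, B, E, F, H, I} — 6 in total.

6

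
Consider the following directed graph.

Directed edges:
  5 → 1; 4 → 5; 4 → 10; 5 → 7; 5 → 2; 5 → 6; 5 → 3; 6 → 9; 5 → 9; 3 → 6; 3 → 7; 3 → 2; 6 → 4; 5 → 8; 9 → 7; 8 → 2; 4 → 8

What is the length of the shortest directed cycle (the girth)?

For each vertex v, BFS finds the shortest path from v back to v.
The shortest such closed walk is 4 → 5 → 6 → 4, length 3.

3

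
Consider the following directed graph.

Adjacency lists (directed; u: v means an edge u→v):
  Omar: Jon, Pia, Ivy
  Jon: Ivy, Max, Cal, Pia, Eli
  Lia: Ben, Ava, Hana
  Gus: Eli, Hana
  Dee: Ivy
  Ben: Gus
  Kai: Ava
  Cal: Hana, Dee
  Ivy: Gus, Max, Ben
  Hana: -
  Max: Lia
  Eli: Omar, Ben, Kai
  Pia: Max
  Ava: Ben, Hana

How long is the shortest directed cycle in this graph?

For each vertex v, BFS finds the shortest path from v back to v.
The shortest such closed walk is Jon → Eli → Omar → Jon, length 3.

3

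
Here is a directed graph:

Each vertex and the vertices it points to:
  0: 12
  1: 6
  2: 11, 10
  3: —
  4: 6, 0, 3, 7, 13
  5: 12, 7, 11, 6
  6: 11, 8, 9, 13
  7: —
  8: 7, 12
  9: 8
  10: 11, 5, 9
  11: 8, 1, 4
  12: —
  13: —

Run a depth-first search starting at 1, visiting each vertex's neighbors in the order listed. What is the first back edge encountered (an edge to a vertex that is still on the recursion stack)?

11→1

DFS from 1 (visiting each vertex's neighbors in the order listed); mark gray on enter, black on exit:
1 gray
  6 gray
    11 gray
      8 gray
        7 gray
        7 black
        12 gray
        12 black
      8 black
      11→1: 1 is gray → back edge
First back edge: 11 → 1.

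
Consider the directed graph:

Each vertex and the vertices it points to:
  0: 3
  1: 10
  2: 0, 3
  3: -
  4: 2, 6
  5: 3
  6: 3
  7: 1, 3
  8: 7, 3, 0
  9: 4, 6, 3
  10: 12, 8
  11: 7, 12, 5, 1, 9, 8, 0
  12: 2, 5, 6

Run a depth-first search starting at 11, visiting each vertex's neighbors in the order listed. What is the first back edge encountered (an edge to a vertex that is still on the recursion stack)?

8->7

DFS from 11 (visiting each vertex's neighbors in the order listed); mark gray on enter, black on exit:
11 gray
  7 gray
    1 gray
      10 gray
        12 gray
          2 gray
            0 gray
              3 gray
              3 black
            0 black
            2→3: 3 black — skip
          2 black
          5 gray
            5→3: 3 black — skip
          5 black
          6 gray
            6→3: 3 black — skip
          6 black
        12 black
        8 gray
          8→7: 7 is gray → back edge
First back edge: 8 → 7.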